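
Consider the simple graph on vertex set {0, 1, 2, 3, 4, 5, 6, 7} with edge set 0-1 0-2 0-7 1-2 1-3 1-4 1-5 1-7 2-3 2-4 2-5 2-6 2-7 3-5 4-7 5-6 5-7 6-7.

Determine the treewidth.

3

A width-3 tree decomposition is:
Bags: B1 = {1, 2, 3, 5}  B2 = {1, 2, 5, 7}  B3 = {1, 2, 4, 7}  B4 = {2, 5, 6, 7}  B5 = {0, 1, 2, 7}
Tree: B1–B2, B2–B3, B2–B4, B2–B5
Every bag has size at most 4, so the width is 4 − 1 = 3 and tw(G) ≤ 3. Conversely, {1, 2, 3, 5} is a clique of size 4, and the vertices of any clique must share a bag in every tree decomposition; so some bag has ≥ 4 vertices and tw(G) ≥ 3. Combining the bounds, tw(G) = 3.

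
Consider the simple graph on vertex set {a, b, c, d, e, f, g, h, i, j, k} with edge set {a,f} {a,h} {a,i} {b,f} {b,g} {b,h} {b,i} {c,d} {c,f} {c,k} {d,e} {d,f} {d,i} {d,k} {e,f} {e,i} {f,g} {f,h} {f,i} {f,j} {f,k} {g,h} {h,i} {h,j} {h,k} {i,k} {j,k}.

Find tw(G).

A width-3 tree decomposition is:
Bags: B1 = {d, f, i, k}  B2 = {f, h, i, k}  B3 = {f, h, j, k}  B4 = {c, d, f, k}  B5 = {b, f, h, i}  B6 = {b, f, g, h}  B7 = {d, e, f, i}  B8 = {a, f, h, i}
Tree: B1–B2, B2–B3, B1–B4, B2–B5, B5–B6, B1–B7, B5–B8
Every bag has size at most 4, so the width is 4 − 1 = 3 and tw(G) ≤ 3. On the other hand G contains the 4-clique {d, e, f, i}. A clique must lie in a single bag of any decomposition, so no decomposition can have width below 3. Combining the bounds, tw(G) = 3.

3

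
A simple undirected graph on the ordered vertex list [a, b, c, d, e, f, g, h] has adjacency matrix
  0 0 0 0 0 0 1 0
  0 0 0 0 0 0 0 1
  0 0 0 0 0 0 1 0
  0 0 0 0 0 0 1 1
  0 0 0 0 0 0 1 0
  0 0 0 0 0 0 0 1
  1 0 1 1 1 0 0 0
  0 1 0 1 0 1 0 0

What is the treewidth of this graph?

1

A width-1 tree decomposition is:
Bags: B1 = {d, h}  B2 = {d, g}  B3 = {e, g}  B4 = {a, g}  B5 = {b, h}  B6 = {f, h}  B7 = {c, g}
Tree: B1–B2, B2–B3, B2–B4, B1–B5, B1–B6, B2–B7
The largest bag has 2 vertices, giving width 1; this decomposition certifies tw(G) ≤ 1. Since G has at least one edge (e.g. h–d), it is not an edgeless graph, so tw(G) ≥ 1. Combining the bounds, tw(G) = 1.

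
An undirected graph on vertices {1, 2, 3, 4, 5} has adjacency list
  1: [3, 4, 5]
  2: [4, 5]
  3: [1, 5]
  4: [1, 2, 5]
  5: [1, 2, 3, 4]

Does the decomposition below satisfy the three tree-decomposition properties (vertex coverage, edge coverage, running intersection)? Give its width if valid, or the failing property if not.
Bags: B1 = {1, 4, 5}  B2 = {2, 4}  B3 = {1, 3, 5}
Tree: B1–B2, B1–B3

No — edge (5,2) lies in no bag.

A tree decomposition must satisfy three properties: every vertex lies in some bag; for every edge, both endpoints lie together in some bag; and for every vertex, the bags containing it form a connected subtree. Here edge (5,2) lies in no bag, so the decomposition is invalid.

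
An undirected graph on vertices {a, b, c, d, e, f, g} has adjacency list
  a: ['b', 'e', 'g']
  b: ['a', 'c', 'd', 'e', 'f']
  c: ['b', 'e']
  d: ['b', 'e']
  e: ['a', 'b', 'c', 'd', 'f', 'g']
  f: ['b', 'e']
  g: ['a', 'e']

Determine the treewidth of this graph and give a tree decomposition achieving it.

The largest bag has 3 vertices, giving width 2; this decomposition certifies tw(G) ≤ 2. Conversely, {a, e, g} is a clique of size 3, and the vertices of any clique must share a bag in every tree decomposition; so some bag has ≥ 3 vertices and tw(G) ≥ 2. Combining the bounds, tw(G) = 2.

Treewidth 2.
One optimal decomposition is:
Bags: B1 = {a, b, e}  B2 = {b, c, e}  B3 = {b, d, e}  B4 = {b, e, f}  B5 = {a, e, g}
Tree: B1–B2, B2–B3, B3–B4, B1–B5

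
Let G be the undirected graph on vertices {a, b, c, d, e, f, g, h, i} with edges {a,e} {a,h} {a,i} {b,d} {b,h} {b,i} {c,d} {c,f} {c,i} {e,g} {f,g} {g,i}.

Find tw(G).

3

A width-3 tree decomposition is:
Bags: B1 = {b, c, d, h}  B2 = {b, c, h, i}  B3 = {a, c, h, i}  B4 = {a, c, f, i}  B5 = {a, f, g, i}  B6 = {a, e, f, g}
Tree: B1–B2, B2–B3, B3–B4, B4–B5, B5–B6
Each bag holds 4 vertices, so the decomposition has width 3, which upper-bounds the treewidth. For the lower bound: the 4 vertex sets {b,d,h}, {c}, {i}, {a,e,f,g} are disjoint, each induces a connected subgraph, and every pair is joined by at least one edge of G. Contracting each set to a single vertex therefore yields K_{4} as a minor, and since treewidth is minor-monotone, tw(G) ≥ tw(K_{4}) = 3. Therefore the treewidth is 3.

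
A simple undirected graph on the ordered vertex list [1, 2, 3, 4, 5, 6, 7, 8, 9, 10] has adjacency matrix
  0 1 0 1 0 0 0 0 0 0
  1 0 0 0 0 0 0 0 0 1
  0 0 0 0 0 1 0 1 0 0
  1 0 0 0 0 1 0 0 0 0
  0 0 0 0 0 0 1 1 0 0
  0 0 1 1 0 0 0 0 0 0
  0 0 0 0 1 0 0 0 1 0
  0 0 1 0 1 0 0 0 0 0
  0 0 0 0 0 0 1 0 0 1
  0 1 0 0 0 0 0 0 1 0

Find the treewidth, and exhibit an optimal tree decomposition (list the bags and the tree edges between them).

Every bag has size at most 3, so the width is 3 − 1 = 2 and tw(G) ≤ 2. For the lower bound, G contains the cycle 1–2–10–9–7–5–8–3–6–4–1, so G is not a forest; only forests have treewidth ≤ 1, hence tw(G) ≥ 2. Hence tw(G) = 2 exactly.

Treewidth 2.
One such decomposition:
Bags: B1 = {1, 2, 10}  B2 = {1, 9, 10}  B3 = {1, 7, 9}  B4 = {1, 5, 7}  B5 = {1, 5, 8}  B6 = {1, 3, 8}  B7 = {1, 3, 6}  B8 = {1, 4, 6}
Tree: B1–B2, B2–B3, B3–B4, B4–B5, B5–B6, B6–B7, B7–B8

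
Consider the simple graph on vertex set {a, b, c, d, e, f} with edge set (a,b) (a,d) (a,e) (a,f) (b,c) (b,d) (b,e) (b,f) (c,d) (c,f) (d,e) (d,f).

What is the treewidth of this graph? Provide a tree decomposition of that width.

Treewidth 3.
One such decomposition:
Bags: B1 = {a, b, d, e}  B2 = {a, b, d, f}  B3 = {b, c, d, f}
Tree: B1–B2, B2–B3

Each bag holds 4 vertices, so the decomposition has width 3, which upper-bounds the treewidth. For the lower bound, the 4 vertices {b, c, d, f} are pairwise adjacent, and any tree decomposition puts a clique entirely inside one bag — forcing width ≥ 3. Therefore the treewidth is 3.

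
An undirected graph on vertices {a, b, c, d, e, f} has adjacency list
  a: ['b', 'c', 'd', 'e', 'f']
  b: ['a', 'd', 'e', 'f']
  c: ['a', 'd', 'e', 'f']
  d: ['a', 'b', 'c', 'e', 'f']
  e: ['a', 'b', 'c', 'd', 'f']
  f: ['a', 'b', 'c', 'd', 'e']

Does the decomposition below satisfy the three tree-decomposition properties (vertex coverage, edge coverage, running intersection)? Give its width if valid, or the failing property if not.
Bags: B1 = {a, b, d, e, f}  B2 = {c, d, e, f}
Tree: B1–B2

A tree decomposition must satisfy three properties: every vertex lies in some bag; for every edge, both endpoints lie together in some bag; and for every vertex, the bags containing it form a connected subtree. Here edge (a,c) lies in no bag, so the decomposition is invalid.

No — edge (a,c) lies in no bag.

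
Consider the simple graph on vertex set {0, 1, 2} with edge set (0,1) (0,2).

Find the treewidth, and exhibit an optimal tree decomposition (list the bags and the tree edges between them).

Treewidth 1.
One optimal decomposition is:
Bags: B1 = {0, 1}  B2 = {0, 2}
Tree: B1–B2

The largest bag has 2 vertices, giving width 1; this decomposition certifies tw(G) ≤ 1. Any graph with an edge has treewidth ≥ 1, and G has the edge 1–0. Hence tw(G) = 1 exactly.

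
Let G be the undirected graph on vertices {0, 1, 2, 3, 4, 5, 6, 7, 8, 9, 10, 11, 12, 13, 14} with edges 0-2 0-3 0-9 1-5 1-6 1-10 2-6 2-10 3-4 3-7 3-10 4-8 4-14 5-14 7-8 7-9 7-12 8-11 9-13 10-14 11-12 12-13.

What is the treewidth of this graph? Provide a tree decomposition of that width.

Each bag holds 4 vertices, so the decomposition has width 3, which upper-bounds the treewidth. For the lower bound: the 4 vertex sets {1,5,6}, {2}, {10}, {0,3,4,14} are disjoint, each induces a connected subgraph, and every pair is joined by at least one edge of G. Contracting each set to a single vertex therefore yields K_{4} as a minor, and since treewidth is minor-monotone, tw(G) ≥ tw(K_{4}) = 3. Hence tw(G) = 3 exactly.

Treewidth 3.
One optimal decomposition is:
Bags: B1 = {1, 2, 5, 6}  B2 = {1, 2, 5, 10}  B3 = {2, 5, 10, 14}  B4 = {0, 2, 10, 14}  B5 = {0, 3, 10, 14}  B6 = {0, 3, 4, 14}  B7 = {0, 3, 4, 9}  B8 = {3, 4, 7, 9}  B9 = {4, 7, 8, 9}  B10 = {7, 8, 9, 13}  B11 = {7, 8, 12, 13}  B12 = {8, 11, 12, 13}
Tree: B1–B2, B2–B3, B3–B4, B4–B5, B5–B6, B6–B7, B7–B8, B8–B9, B9–B10, B10–B11, B11–B12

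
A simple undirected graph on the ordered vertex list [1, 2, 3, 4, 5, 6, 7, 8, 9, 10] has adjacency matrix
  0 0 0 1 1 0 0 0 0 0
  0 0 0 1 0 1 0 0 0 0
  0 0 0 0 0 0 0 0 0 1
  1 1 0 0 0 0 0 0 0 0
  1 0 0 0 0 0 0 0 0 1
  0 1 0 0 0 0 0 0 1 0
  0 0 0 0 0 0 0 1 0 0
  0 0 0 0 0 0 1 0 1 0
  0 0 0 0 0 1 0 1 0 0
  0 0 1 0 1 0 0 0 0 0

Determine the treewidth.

1

A width-1 tree decomposition is:
Bags: B1 = {3, 10}  B2 = {5, 10}  B3 = {1, 5}  B4 = {1, 4}  B5 = {2, 4}  B6 = {2, 6}  B7 = {6, 9}  B8 = {8, 9}  B9 = {7, 8}
Tree: B1–B2, B2–B3, B3–B4, B4–B5, B5–B6, B6–B7, B7–B8, B8–B9
Every bag has size at most 2, so the width is 2 − 1 = 1 and tw(G) ≤ 1. Any graph with an edge has treewidth ≥ 1, and G has the edge 3–10. Therefore the treewidth is 1.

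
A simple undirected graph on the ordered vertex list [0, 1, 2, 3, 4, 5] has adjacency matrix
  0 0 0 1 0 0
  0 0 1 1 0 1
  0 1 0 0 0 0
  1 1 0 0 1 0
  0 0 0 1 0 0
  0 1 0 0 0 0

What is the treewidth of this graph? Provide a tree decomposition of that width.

Treewidth 1.
Bags: B1 = {1, 3}  B2 = {1, 5}  B3 = {1, 2}  B4 = {0, 3}  B5 = {3, 4}
Tree: B1–B2, B1–B3, B1–B4, B1–B5

The largest bag has 2 vertices, giving width 1; this decomposition certifies tw(G) ≤ 1. Any graph with an edge has treewidth ≥ 1, and G has the edge 3–1. Hence tw(G) = 1 exactly.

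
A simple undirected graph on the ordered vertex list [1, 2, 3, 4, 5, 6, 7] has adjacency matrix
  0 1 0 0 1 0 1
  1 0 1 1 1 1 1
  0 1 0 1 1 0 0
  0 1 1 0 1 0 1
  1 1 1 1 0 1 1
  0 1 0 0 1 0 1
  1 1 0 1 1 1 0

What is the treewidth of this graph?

A width-3 tree decomposition is:
Bags: B1 = {2, 4, 5, 7}  B2 = {1, 2, 5, 7}  B3 = {2, 3, 4, 5}  B4 = {2, 5, 6, 7}
Tree: B1–B2, B1–B3, B2–B4
The largest bag has 4 vertices, giving width 3; this decomposition certifies tw(G) ≤ 3. Conversely, {2, 3, 4, 5} is a clique of size 4, and the vertices of any clique must share a bag in every tree decomposition; so some bag has ≥ 4 vertices and tw(G) ≥ 3. The upper and lower bounds meet at 3, so that is the treewidth.

3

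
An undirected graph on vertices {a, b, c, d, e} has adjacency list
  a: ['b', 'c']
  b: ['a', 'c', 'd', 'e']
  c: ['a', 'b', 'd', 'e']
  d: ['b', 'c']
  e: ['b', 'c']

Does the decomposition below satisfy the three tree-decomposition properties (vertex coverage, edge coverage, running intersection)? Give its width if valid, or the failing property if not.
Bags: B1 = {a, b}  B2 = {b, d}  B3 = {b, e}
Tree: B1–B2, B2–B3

No — vertex c appears in no bag.

A tree decomposition must satisfy three properties: every vertex lies in some bag; for every edge, both endpoints lie together in some bag; and for every vertex, the bags containing it form a connected subtree. Here vertex c appears in no bag, so the decomposition is invalid.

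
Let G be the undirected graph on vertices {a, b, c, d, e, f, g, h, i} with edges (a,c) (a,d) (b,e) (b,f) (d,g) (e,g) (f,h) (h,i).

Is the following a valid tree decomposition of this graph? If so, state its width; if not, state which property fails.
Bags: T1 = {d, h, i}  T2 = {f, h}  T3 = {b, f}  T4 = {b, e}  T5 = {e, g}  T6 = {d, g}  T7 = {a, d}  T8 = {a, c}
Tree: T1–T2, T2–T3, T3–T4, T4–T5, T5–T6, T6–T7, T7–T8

No — bags containing vertex d are not connected in the tree.

A tree decomposition must satisfy three properties: every vertex lies in some bag; for every edge, both endpoints lie together in some bag; and for every vertex, the bags containing it form a connected subtree. Here bags containing vertex d are not connected in the tree, so the decomposition is invalid.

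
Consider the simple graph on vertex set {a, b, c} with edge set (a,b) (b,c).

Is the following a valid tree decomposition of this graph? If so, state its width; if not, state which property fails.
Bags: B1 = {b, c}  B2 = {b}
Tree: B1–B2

No — vertex a appears in no bag.

A tree decomposition must satisfy three properties: every vertex lies in some bag; for every edge, both endpoints lie together in some bag; and for every vertex, the bags containing it form a connected subtree. Here vertex a appears in no bag, so the decomposition is invalid.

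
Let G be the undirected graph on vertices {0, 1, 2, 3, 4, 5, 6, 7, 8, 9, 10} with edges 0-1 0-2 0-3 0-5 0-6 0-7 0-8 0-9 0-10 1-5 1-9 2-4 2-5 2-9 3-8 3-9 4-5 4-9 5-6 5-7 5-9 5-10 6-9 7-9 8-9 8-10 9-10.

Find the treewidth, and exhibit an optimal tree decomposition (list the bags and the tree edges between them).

Every bag has size at most 4, so the width is 4 − 1 = 3 and tw(G) ≤ 3. For the lower bound, the 4 vertices {0, 8, 9, 10} are pairwise adjacent, and any tree decomposition puts a clique entirely inside one bag — forcing width ≥ 3. The upper and lower bounds meet at 3, so that is the treewidth.

Treewidth 3.
One such decomposition:
Bags: B1 = {0, 5, 6, 9}  B2 = {0, 5, 9, 10}  B3 = {0, 1, 5, 9}  B4 = {0, 8, 9, 10}  B5 = {0, 2, 5, 9}  B6 = {0, 5, 7, 9}  B7 = {2, 4, 5, 9}  B8 = {0, 3, 8, 9}
Tree: B1–B2, B2–B3, B2–B4, B2–B5, B1–B6, B5–B7, B4–B8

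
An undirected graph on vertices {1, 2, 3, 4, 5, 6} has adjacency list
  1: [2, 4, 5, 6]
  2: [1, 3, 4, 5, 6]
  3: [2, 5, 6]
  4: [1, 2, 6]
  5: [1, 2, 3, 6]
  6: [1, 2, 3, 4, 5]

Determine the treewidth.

3

A width-3 tree decomposition is:
Bags: B1 = {2, 3, 5, 6}  B2 = {1, 2, 5, 6}  B3 = {1, 2, 4, 6}
Tree: B1–B2, B2–B3
The largest bag has 4 vertices, giving width 3; this decomposition certifies tw(G) ≤ 3. For the lower bound, the 4 vertices {1, 2, 4, 6} are pairwise adjacent, and any tree decomposition puts a clique entirely inside one bag — forcing width ≥ 3. Combining the bounds, tw(G) = 3.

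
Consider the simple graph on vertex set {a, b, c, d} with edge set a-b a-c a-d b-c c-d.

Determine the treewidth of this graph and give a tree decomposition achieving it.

Treewidth 2.
Bags: B1 = {a, c, d}  B2 = {a, b, c}
Tree: B1–B2

Each bag holds 3 vertices, so the decomposition has width 2, which upper-bounds the treewidth. For the lower bound, the 3 vertices {a, c, d} are pairwise adjacent, and any tree decomposition puts a clique entirely inside one bag — forcing width ≥ 2. The upper and lower bounds meet at 2, so that is the treewidth.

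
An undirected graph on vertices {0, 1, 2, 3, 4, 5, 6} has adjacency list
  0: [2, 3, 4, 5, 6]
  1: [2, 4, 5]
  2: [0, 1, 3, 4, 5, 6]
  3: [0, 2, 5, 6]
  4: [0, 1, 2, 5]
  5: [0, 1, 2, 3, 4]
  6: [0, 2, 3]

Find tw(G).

3

A width-3 tree decomposition is:
Bags: B1 = {0, 2, 4, 5}  B2 = {1, 2, 4, 5}  B3 = {0, 2, 3, 5}  B4 = {0, 2, 3, 6}
Tree: B1–B2, B1–B3, B3–B4
Each bag holds 4 vertices, so the decomposition has width 3, which upper-bounds the treewidth. On the other hand G contains the 4-clique {0, 2, 3, 5}. A clique must lie in a single bag of any decomposition, so no decomposition can have width below 3. Combining the bounds, tw(G) = 3.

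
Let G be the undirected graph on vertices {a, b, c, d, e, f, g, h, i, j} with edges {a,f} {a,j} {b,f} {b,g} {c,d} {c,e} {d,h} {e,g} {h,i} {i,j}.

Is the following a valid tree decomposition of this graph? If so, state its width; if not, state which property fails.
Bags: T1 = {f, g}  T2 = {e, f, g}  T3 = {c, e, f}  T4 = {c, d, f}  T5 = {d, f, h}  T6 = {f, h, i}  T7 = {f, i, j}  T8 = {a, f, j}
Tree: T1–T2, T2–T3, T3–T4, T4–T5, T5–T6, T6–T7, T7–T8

No — vertex b appears in no bag.

A tree decomposition must satisfy three properties: every vertex lies in some bag; for every edge, both endpoints lie together in some bag; and for every vertex, the bags containing it form a connected subtree. Here vertex b appears in no bag, so the decomposition is invalid.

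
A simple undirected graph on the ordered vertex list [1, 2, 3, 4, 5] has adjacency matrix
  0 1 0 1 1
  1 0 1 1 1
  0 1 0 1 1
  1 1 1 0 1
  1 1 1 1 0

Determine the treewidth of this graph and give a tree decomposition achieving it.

Every bag has size at most 4, so the width is 4 − 1 = 3 and tw(G) ≤ 3. Conversely, {1, 2, 4, 5} is a clique of size 4, and the vertices of any clique must share a bag in every tree decomposition; so some bag has ≥ 4 vertices and tw(G) ≥ 3. Combining the bounds, tw(G) = 3.

Treewidth 3.
One such decomposition:
Bags: B1 = {2, 3, 4, 5}  B2 = {1, 2, 4, 5}
Tree: B1–B2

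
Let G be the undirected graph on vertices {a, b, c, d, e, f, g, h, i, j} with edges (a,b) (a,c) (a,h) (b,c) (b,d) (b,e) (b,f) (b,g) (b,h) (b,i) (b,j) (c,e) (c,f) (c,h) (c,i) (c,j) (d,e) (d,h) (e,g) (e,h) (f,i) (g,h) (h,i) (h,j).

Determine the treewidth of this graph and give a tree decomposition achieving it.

Each bag holds 4 vertices, so the decomposition has width 3, which upper-bounds the treewidth. Conversely, {b, d, e, h} is a clique of size 4, and the vertices of any clique must share a bag in every tree decomposition; so some bag has ≥ 4 vertices and tw(G) ≥ 3. The upper and lower bounds meet at 3, so that is the treewidth.

Treewidth 3.
Bags: B1 = {a, b, c, h}  B2 = {b, c, h, i}  B3 = {b, c, h, j}  B4 = {b, c, f, i}  B5 = {b, c, e, h}  B6 = {b, d, e, h}  B7 = {b, e, g, h}
Tree: B1–B2, B1–B3, B2–B4, B1–B5, B5–B6, B5–B7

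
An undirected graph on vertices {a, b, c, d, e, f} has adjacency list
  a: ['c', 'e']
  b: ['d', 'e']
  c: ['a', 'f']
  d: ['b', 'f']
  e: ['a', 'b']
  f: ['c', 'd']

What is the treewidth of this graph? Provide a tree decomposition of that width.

Treewidth 2.
Bags: B1 = {a, b, e}  B2 = {a, b, c}  B3 = {b, c, f}  B4 = {b, d, f}
Tree: B1–B2, B2–B3, B3–B4

Each bag holds 3 vertices, so the decomposition has width 2, which upper-bounds the treewidth. Since b–e–a–c–f–d–b is a cycle in G, G is not acyclic. Forests are exactly the graphs of treewidth ≤ 1, so tw(G) ≥ 2. The upper and lower bounds meet at 2, so that is the treewidth.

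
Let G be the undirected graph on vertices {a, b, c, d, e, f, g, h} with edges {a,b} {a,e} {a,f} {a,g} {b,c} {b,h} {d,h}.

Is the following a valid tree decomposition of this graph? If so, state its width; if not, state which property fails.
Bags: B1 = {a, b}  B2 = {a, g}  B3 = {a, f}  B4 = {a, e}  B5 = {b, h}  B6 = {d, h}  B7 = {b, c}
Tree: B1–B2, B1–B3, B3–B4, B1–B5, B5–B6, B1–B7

Yes; width 1.

Checking the three conditions: (i) the bags cover all of {a, b, c, d, e, f, g, h}; (ii) for each edge, some bag contains both endpoints; (iii) the bags containing any fixed vertex form a subtree. All hold, so the decomposition is valid with width 2 − 1 = 1.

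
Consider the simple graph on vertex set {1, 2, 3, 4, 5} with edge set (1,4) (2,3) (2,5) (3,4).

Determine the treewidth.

1

A width-1 tree decomposition is:
Bags: B1 = {2, 3}  B2 = {3, 4}  B3 = {2, 5}  B4 = {1, 4}
Tree: B1–B2, B1–B3, B2–B4
Each bag holds 2 vertices, so the decomposition has width 1, which upper-bounds the treewidth. Any graph with an edge has treewidth ≥ 1, and G has the edge 2–3. Combining the bounds, tw(G) = 1.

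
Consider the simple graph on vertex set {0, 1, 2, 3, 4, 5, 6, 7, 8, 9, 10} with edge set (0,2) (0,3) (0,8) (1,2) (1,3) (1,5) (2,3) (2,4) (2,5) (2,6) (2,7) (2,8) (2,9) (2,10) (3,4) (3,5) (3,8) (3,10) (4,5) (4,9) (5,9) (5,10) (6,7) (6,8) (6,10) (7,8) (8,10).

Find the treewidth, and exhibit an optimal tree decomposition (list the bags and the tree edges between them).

Each bag holds 4 vertices, so the decomposition has width 3, which upper-bounds the treewidth. On the other hand G contains the 4-clique {2, 4, 5, 9}. A clique must lie in a single bag of any decomposition, so no decomposition can have width below 3. Therefore the treewidth is 3.

Treewidth 3.
One optimal decomposition is:
Bags: B1 = {2, 3, 5, 10}  B2 = {1, 2, 3, 5}  B3 = {2, 3, 8, 10}  B4 = {2, 6, 8, 10}  B5 = {2, 3, 4, 5}  B6 = {2, 6, 7, 8}  B7 = {2, 4, 5, 9}  B8 = {0, 2, 3, 8}
Tree: B1–B2, B1–B3, B3–B4, B2–B5, B4–B6, B5–B7, B3–B8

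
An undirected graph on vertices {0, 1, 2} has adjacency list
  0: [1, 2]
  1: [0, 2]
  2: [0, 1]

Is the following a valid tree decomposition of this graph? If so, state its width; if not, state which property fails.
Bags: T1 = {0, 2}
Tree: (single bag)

A tree decomposition must satisfy three properties: every vertex lies in some bag; for every edge, both endpoints lie together in some bag; and for every vertex, the bags containing it form a connected subtree. Here vertex 1 appears in no bag, so the decomposition is invalid.

No — vertex 1 appears in no bag.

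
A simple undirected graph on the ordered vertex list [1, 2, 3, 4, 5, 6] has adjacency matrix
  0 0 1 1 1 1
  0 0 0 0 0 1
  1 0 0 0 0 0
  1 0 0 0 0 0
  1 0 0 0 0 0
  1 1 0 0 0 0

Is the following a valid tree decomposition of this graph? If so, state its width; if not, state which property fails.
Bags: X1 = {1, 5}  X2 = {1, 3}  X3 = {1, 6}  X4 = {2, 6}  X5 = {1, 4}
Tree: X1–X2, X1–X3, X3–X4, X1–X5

Checking the three conditions: (i) the bags cover all of {1, 2, 3, 4, 5, 6}; (ii) for each edge, some bag contains both endpoints; (iii) the bags containing any fixed vertex form a subtree. All hold, so the decomposition is valid with width 2 − 1 = 1.

Yes; width 1.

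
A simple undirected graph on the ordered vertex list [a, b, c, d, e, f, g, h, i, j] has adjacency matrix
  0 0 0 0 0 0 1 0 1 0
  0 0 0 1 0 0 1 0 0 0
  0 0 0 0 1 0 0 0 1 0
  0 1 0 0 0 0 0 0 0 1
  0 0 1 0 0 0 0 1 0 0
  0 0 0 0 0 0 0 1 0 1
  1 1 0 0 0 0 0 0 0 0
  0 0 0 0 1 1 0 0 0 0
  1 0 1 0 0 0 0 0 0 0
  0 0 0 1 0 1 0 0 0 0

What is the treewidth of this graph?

A width-2 tree decomposition is:
Bags: B1 = {a, c, i}  B2 = {a, c, g}  B3 = {b, c, g}  B4 = {b, c, d}  B5 = {c, d, j}  B6 = {c, f, j}  B7 = {c, f, h}  B8 = {c, e, h}
Tree: B1–B2, B2–B3, B3–B4, B4–B5, B5–B6, B6–B7, B7–B8
Every bag has size at most 3, so the width is 3 − 1 = 2 and tw(G) ≤ 2. For the lower bound, G contains the cycle c–i–a–g–b–d–j–f–h–e–c, so G is not a forest; only forests have treewidth ≤ 1, hence tw(G) ≥ 2. Combining the bounds, tw(G) = 2.

2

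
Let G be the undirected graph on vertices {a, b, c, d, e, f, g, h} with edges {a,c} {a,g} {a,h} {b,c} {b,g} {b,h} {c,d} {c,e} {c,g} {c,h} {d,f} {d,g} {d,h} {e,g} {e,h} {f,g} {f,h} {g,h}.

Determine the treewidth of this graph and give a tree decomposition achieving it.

Every bag has size at most 4, so the width is 4 − 1 = 3 and tw(G) ≤ 3. On the other hand G contains the 4-clique {c, d, g, h}. A clique must lie in a single bag of any decomposition, so no decomposition can have width below 3. Combining the bounds, tw(G) = 3.

Treewidth 3.
One such decomposition:
Bags: B1 = {a, c, g, h}  B2 = {b, c, g, h}  B3 = {c, e, g, h}  B4 = {c, d, g, h}  B5 = {d, f, g, h}
Tree: B1–B2, B1–B3, B2–B4, B4–B5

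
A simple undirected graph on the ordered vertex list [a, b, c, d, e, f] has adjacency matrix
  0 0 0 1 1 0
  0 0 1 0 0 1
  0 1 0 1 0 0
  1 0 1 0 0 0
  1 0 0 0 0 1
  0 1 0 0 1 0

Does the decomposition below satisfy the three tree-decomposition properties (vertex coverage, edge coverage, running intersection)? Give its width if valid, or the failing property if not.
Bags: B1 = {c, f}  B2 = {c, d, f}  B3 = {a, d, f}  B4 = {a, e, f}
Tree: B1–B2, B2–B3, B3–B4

No — vertex b appears in no bag.

A tree decomposition must satisfy three properties: every vertex lies in some bag; for every edge, both endpoints lie together in some bag; and for every vertex, the bags containing it form a connected subtree. Here vertex b appears in no bag, so the decomposition is invalid.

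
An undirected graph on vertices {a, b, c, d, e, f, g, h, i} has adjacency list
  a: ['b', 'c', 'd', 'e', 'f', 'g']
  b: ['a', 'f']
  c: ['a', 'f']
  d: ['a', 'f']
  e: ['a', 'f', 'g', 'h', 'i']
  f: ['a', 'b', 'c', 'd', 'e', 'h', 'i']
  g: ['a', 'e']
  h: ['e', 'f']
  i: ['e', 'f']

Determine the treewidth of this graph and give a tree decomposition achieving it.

Treewidth 2.
Bags: B1 = {a, b, f}  B2 = {a, c, f}  B3 = {a, e, f}  B4 = {e, f, h}  B5 = {e, f, i}  B6 = {a, d, f}  B7 = {a, e, g}
Tree: B1–B2, B2–B3, B3–B4, B3–B5, B3–B6, B3–B7

The largest bag has 3 vertices, giving width 2; this decomposition certifies tw(G) ≤ 2. For the lower bound, the 3 vertices {a, e, g} are pairwise adjacent, and any tree decomposition puts a clique entirely inside one bag — forcing width ≥ 2. Combining the bounds, tw(G) = 2.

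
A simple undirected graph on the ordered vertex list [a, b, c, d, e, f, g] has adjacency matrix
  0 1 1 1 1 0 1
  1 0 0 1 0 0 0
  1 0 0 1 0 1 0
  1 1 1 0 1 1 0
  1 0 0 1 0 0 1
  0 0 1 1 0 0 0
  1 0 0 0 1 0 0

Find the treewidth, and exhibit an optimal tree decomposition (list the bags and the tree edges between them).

The largest bag has 3 vertices, giving width 2; this decomposition certifies tw(G) ≤ 2. On the other hand G contains the 3-clique {a, d, e}. A clique must lie in a single bag of any decomposition, so no decomposition can have width below 2. Combining the bounds, tw(G) = 2.

Treewidth 2.
Bags: B1 = {a, d, e}  B2 = {a, e, g}  B3 = {a, c, d}  B4 = {a, b, d}  B5 = {c, d, f}
Tree: B1–B2, B1–B3, B3–B4, B3–B5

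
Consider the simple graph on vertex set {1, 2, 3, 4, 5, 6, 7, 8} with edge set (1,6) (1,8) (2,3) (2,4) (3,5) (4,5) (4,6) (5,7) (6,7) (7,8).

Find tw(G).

A width-2 tree decomposition is:
Bags: B1 = {1, 6, 8}  B2 = {6, 7, 8}  B3 = {4, 6, 7}  B4 = {4, 5, 7}  B5 = {2, 4, 5}  B6 = {2, 3, 5}
Tree: B1–B2, B2–B3, B3–B4, B4–B5, B5–B6
Each bag holds 3 vertices, so the decomposition has width 2, which upper-bounds the treewidth. Since 1–8–7–6–1 is a cycle in G, G is not acyclic. Forests are exactly the graphs of treewidth ≤ 1, so tw(G) ≥ 2. Therefore the treewidth is 2.

2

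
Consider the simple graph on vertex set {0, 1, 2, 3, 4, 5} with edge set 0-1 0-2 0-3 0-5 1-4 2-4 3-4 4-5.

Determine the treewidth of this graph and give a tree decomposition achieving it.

The largest bag has 3 vertices, giving width 2; this decomposition certifies tw(G) ≤ 2. The edges 2–4–1–0–2 form a cycle, so G is not a tree and its treewidth is at least 2. Hence tw(G) = 2 exactly.

Treewidth 2.
One optimal decomposition is:
Bags: B1 = {0, 2, 4}  B2 = {0, 1, 4}  B3 = {0, 3, 4}  B4 = {0, 4, 5}
Tree: B1–B2, B2–B3, B3–B4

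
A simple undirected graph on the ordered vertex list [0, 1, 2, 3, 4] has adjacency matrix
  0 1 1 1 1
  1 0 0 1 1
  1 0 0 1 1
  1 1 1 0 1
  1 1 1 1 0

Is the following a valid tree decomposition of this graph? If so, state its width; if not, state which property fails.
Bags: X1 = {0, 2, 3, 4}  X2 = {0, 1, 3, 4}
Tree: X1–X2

Yes; width 3.

Vertex coverage: the bags together contain {0, 1, 2, 3, 4}, the full vertex set. Edge coverage: each edge of G has both endpoints in at least one bag. Running intersection: for every vertex, the bags containing it form a connected subtree. All three properties hold, so this is a valid tree decomposition of width max|bag| − 1 = 3, and hence tw(G) ≤ 3.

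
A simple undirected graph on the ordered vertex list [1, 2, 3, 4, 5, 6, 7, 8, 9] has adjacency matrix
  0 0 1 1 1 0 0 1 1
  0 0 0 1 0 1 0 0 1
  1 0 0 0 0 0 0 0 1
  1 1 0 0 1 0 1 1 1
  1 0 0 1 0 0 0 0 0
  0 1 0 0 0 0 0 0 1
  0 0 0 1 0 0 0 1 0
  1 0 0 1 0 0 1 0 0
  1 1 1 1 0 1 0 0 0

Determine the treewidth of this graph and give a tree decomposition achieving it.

Every bag has size at most 3, so the width is 3 − 1 = 2 and tw(G) ≤ 2. Conversely, {1, 3, 9} is a clique of size 3, and the vertices of any clique must share a bag in every tree decomposition; so some bag has ≥ 3 vertices and tw(G) ≥ 2. Therefore the treewidth is 2.

Treewidth 2.
One optimal decomposition is:
Bags: B1 = {1, 4, 9}  B2 = {1, 4, 5}  B3 = {2, 4, 9}  B4 = {1, 4, 8}  B5 = {4, 7, 8}  B6 = {2, 6, 9}  B7 = {1, 3, 9}
Tree: B1–B2, B1–B3, B2–B4, B4–B5, B3–B6, B1–B7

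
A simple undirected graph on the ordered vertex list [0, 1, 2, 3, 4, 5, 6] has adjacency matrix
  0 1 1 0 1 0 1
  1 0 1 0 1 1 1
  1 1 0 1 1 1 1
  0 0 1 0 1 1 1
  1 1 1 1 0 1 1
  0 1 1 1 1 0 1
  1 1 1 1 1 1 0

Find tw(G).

4

A width-4 tree decomposition is:
Bags: B1 = {0, 1, 2, 4, 6}  B2 = {1, 2, 4, 5, 6}  B3 = {2, 3, 4, 5, 6}
Tree: B1–B2, B2–B3
Every bag has size at most 5, so the width is 5 − 1 = 4 and tw(G) ≤ 4. For the lower bound, the 5 vertices {0, 1, 2, 4, 6} are pairwise adjacent, and any tree decomposition puts a clique entirely inside one bag — forcing width ≥ 4. Combining the bounds, tw(G) = 4.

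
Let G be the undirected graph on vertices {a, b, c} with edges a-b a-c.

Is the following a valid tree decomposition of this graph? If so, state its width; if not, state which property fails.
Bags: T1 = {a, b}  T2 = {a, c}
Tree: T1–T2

Vertex coverage: the bags together contain {a, b, c}, the full vertex set. Edge coverage: each edge of G has both endpoints in at least one bag. Running intersection: for every vertex, the bags containing it form a connected subtree. All three properties hold, so this is a valid tree decomposition of width max|bag| − 1 = 1, and hence tw(G) ≤ 1.

Yes; width 1.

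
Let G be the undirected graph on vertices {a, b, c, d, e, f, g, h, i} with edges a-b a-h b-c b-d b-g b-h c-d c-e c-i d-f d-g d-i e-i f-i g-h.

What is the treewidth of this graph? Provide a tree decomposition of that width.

Treewidth 2.
Bags: B1 = {b, g, h}  B2 = {b, d, g}  B3 = {a, b, h}  B4 = {b, c, d}  B5 = {c, d, i}  B6 = {d, f, i}  B7 = {c, e, i}
Tree: B1–B2, B1–B3, B2–B4, B4–B5, B5–B6, B5–B7

The largest bag has 3 vertices, giving width 2; this decomposition certifies tw(G) ≤ 2. Conversely, {d, f, i} is a clique of size 3, and the vertices of any clique must share a bag in every tree decomposition; so some bag has ≥ 3 vertices and tw(G) ≥ 2. Hence tw(G) = 2 exactly.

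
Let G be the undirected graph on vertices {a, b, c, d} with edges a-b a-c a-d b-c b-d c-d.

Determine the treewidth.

3

A width-3 tree decomposition is:
Bags: B1 = {a, b, c, d}
Tree: (single bag)
With just one bag of size 4, the width is 4 − 1 = 3, so tw(G) ≤ 3. For the lower bound, the 4 vertices {a, b, c, d} are pairwise adjacent, and any tree decomposition puts a clique entirely inside one bag — forcing width ≥ 3. Therefore the treewidth is 3.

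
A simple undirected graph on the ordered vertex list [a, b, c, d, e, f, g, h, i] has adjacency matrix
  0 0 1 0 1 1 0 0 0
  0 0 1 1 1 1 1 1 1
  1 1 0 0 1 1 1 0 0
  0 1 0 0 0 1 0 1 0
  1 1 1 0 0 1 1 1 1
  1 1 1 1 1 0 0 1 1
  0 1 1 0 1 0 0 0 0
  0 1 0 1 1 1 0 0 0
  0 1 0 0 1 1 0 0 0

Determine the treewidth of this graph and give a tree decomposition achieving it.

Every bag has size at most 4, so the width is 4 − 1 = 3 and tw(G) ≤ 3. On the other hand G contains the 4-clique {b, c, e, g}. A clique must lie in a single bag of any decomposition, so no decomposition can have width below 3. Therefore the treewidth is 3.

Treewidth 3.
Bags: B1 = {b, c, e, f}  B2 = {b, e, f, i}  B3 = {b, e, f, h}  B4 = {a, c, e, f}  B5 = {b, d, f, h}  B6 = {b, c, e, g}
Tree: B1–B2, B2–B3, B1–B4, B3–B5, B1–B6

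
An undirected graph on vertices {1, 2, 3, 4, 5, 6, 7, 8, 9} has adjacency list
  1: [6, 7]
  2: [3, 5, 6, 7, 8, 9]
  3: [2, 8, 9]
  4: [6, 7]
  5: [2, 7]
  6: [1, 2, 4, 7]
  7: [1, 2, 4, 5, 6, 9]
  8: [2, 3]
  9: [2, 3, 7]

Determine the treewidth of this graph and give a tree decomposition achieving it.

Treewidth 2.
One optimal decomposition is:
Bags: B1 = {2, 3, 9}  B2 = {2, 7, 9}  B3 = {2, 6, 7}  B4 = {4, 6, 7}  B5 = {1, 6, 7}  B6 = {2, 5, 7}  B7 = {2, 3, 8}
Tree: B1–B2, B2–B3, B3–B4, B4–B5, B3–B6, B1–B7

Every bag has size at most 3, so the width is 3 − 1 = 2 and tw(G) ≤ 2. Conversely, {1, 6, 7} is a clique of size 3, and the vertices of any clique must share a bag in every tree decomposition; so some bag has ≥ 3 vertices and tw(G) ≥ 2. The upper and lower bounds meet at 2, so that is the treewidth.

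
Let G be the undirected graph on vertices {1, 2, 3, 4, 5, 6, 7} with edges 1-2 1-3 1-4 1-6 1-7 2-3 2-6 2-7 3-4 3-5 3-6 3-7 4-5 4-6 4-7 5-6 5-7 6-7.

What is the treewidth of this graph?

A width-4 tree decomposition is:
Bags: B1 = {1, 3, 4, 6, 7}  B2 = {3, 4, 5, 6, 7}  B3 = {1, 2, 3, 6, 7}
Tree: B1–B2, B1–B3
The largest bag has 5 vertices, giving width 4; this decomposition certifies tw(G) ≤ 4. On the other hand G contains the 5-clique {1, 2, 3, 6, 7}. A clique must lie in a single bag of any decomposition, so no decomposition can have width below 4. The upper and lower bounds meet at 4, so that is the treewidth.

4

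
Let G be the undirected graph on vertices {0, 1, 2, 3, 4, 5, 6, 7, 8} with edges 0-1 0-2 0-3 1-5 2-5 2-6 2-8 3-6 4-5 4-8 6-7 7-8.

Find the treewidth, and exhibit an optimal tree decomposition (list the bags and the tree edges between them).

The largest bag has 4 vertices, giving width 3; this decomposition certifies tw(G) ≤ 3. For the lower bound: the 4 vertex sets {1,4,5}, {8}, {2}, {0,3,6,7} are disjoint, each induces a connected subgraph, and every pair is joined by at least one edge of G. Contracting each set to a single vertex therefore yields K_{4} as a minor, and since treewidth is minor-monotone, tw(G) ≥ tw(K_{4}) = 3. The upper and lower bounds meet at 3, so that is the treewidth.

Treewidth 3.
Bags: B1 = {1, 4, 5, 8}  B2 = {1, 2, 5, 8}  B3 = {0, 1, 2, 8}  B4 = {0, 2, 7, 8}  B5 = {0, 2, 6, 7}  B6 = {0, 3, 6, 7}
Tree: B1–B2, B2–B3, B3–B4, B4–B5, B5–B6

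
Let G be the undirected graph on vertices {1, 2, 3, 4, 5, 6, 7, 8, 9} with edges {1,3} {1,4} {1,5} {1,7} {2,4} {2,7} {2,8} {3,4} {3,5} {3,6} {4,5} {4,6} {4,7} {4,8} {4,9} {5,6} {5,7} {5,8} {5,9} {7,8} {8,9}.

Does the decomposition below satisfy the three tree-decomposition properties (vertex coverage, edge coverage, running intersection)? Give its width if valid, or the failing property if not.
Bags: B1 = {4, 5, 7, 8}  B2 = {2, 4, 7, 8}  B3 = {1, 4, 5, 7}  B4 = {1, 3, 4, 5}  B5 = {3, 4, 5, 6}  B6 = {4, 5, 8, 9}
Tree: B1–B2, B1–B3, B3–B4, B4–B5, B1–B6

Checking the three conditions: (i) the bags cover all of {1, 2, 3, 4, 5, 6, 7, 8, 9}; (ii) for each edge, some bag contains both endpoints; (iii) the bags containing any fixed vertex form a subtree. All hold, so the decomposition is valid with width 4 − 1 = 3.

Yes; width 3.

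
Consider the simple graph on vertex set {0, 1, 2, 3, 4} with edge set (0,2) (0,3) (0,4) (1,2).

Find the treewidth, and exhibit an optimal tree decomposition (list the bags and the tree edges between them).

Each bag holds 2 vertices, so the decomposition has width 1, which upper-bounds the treewidth. Since G has at least one edge (e.g. 0–3), it is not an edgeless graph, so tw(G) ≥ 1. Therefore the treewidth is 1.

Treewidth 1.
One such decomposition:
Bags: B1 = {0, 3}  B2 = {0, 4}  B3 = {0, 2}  B4 = {1, 2}
Tree: B1–B2, B1–B3, B3–B4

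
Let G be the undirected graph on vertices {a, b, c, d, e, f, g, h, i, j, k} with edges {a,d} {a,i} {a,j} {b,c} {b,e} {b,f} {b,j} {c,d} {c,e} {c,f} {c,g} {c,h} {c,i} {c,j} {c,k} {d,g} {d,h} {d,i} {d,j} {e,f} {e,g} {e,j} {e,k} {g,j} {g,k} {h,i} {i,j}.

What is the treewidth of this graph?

3

A width-3 tree decomposition is:
Bags: B1 = {c, e, g, j}  B2 = {b, c, e, j}  B3 = {c, d, g, j}  B4 = {c, d, i, j}  B5 = {c, e, g, k}  B6 = {b, c, e, f}  B7 = {a, d, i, j}  B8 = {c, d, h, i}
Tree: B1–B2, B1–B3, B3–B4, B1–B5, B2–B6, B4–B7, B4–B8
Every bag has size at most 4, so the width is 4 − 1 = 3 and tw(G) ≤ 3. Conversely, {c, d, g, j} is a clique of size 4, and the vertices of any clique must share a bag in every tree decomposition; so some bag has ≥ 4 vertices and tw(G) ≥ 3. The upper and lower bounds meet at 3, so that is the treewidth.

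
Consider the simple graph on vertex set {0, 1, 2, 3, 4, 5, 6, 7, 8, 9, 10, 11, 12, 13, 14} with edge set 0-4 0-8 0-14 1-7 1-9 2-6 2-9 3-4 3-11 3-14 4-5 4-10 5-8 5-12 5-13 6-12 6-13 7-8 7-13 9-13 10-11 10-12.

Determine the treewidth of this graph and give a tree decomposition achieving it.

Treewidth 3.
Bags: B1 = {1, 2, 6, 9}  B2 = {1, 6, 9, 13}  B3 = {1, 6, 7, 13}  B4 = {6, 7, 12, 13}  B5 = {5, 7, 12, 13}  B6 = {5, 7, 8, 12}  B7 = {5, 8, 10, 12}  B8 = {4, 5, 8, 10}  B9 = {0, 4, 8, 10}  B10 = {0, 4, 10, 11}  B11 = {0, 3, 4, 11}  B12 = {0, 3, 11, 14}
Tree: B1–B2, B2–B3, B3–B4, B4–B5, B5–B6, B6–B7, B7–B8, B8–B9, B9–B10, B10–B11, B11–B12

The largest bag has 4 vertices, giving width 3; this decomposition certifies tw(G) ≤ 3. For the lower bound: the 4 vertex sets {1,2,9}, {6}, {13}, {5,7,8,12} are disjoint, each induces a connected subgraph, and every pair is joined by at least one edge of G. Contracting each set to a single vertex therefore yields K_{4} as a minor, and since treewidth is minor-monotone, tw(G) ≥ tw(K_{4}) = 3. Therefore the treewidth is 3.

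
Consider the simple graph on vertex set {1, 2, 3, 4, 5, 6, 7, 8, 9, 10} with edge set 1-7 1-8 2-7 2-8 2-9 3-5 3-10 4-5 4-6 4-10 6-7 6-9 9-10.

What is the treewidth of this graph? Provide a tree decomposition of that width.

Every bag has size at most 3, so the width is 3 − 1 = 2 and tw(G) ≤ 2. The edges 8–1–7–2–8 form a cycle, so G is not a tree and its treewidth is at least 2. Combining the bounds, tw(G) = 2.

Treewidth 2.
Bags: B1 = {1, 2, 8}  B2 = {1, 2, 7}  B3 = {2, 7, 9}  B4 = {6, 7, 9}  B5 = {6, 9, 10}  B6 = {4, 6, 10}  B7 = {3, 4, 10}  B8 = {3, 4, 5}
Tree: B1–B2, B2–B3, B3–B4, B4–B5, B5–B6, B6–B7, B7–B8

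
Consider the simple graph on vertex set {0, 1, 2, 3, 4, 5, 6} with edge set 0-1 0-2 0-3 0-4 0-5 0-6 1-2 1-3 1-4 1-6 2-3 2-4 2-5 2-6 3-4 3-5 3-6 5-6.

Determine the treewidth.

4

A width-4 tree decomposition is:
Bags: B1 = {0, 1, 2, 3, 4}  B2 = {0, 1, 2, 3, 6}  B3 = {0, 2, 3, 5, 6}
Tree: B1–B2, B2–B3
Each bag holds 5 vertices, so the decomposition has width 4, which upper-bounds the treewidth. Conversely, {0, 1, 2, 3, 4} is a clique of size 5, and the vertices of any clique must share a bag in every tree decomposition; so some bag has ≥ 5 vertices and tw(G) ≥ 4. Combining the bounds, tw(G) = 4.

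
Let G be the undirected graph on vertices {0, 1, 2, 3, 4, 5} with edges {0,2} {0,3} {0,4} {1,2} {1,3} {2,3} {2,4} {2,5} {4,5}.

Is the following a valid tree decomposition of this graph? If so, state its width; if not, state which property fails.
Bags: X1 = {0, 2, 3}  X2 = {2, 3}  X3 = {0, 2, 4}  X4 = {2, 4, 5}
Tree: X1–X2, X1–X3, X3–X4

No — vertex 1 appears in no bag.

A tree decomposition must satisfy three properties: every vertex lies in some bag; for every edge, both endpoints lie together in some bag; and for every vertex, the bags containing it form a connected subtree. Here vertex 1 appears in no bag, so the decomposition is invalid.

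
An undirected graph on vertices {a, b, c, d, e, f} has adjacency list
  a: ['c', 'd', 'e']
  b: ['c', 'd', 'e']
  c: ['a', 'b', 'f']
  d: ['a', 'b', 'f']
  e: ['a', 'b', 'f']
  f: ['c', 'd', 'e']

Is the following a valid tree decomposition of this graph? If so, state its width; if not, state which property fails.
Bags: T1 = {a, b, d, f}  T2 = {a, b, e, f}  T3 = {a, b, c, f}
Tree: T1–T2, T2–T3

Checking the three conditions: (i) the bags cover all of {a, b, c, d, e, f}; (ii) for each edge, some bag contains both endpoints; (iii) the bags containing any fixed vertex form a subtree. All hold, so the decomposition is valid with width 4 − 1 = 3.

Yes; width 3.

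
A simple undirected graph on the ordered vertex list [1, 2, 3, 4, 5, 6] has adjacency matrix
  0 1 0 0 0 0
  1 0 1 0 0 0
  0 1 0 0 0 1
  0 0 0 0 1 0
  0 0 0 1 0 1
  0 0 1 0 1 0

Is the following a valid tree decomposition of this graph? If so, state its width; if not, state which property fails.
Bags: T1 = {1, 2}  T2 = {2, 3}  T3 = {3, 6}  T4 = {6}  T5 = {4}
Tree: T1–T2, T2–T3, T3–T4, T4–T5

No — vertex 5 appears in no bag.

A tree decomposition must satisfy three properties: every vertex lies in some bag; for every edge, both endpoints lie together in some bag; and for every vertex, the bags containing it form a connected subtree. Here vertex 5 appears in no bag, so the decomposition is invalid.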